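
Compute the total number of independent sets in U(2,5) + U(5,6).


For a direct sum, |I(M1+M2)| = |I(M1)| * |I(M2)|.
|I(U(2,5))| = sum C(5,k) for k=0..2 = 16.
|I(U(5,6))| = sum C(6,k) for k=0..5 = 63.
Total = 16 * 63 = 1008.

1008


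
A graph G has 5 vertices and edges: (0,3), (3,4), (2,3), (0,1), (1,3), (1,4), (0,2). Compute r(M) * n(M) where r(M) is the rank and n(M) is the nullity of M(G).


r(M) = |V| - c = 5 - 1 = 4.
nullity = |E| - r(M) = 7 - 4 = 3.
Product = 4 * 3 = 12.

12


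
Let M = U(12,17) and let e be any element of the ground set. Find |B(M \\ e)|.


Deleting e from U(12,17) gives U(12,16) since n > r.
Bases of U(12,16) = C(16,12) = 16! / (12! * 4!) = 1820.

1820


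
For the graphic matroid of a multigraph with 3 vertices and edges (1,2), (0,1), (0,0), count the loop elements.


In a graphic matroid, a loop is a self-loop edge (u,u) with rank 0.
Examining all 3 edges for self-loops...
Self-loops found: (0,0)
Number of loops = 1.

1


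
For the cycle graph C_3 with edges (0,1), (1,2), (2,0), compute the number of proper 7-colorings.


P(C_3, k) = (k-1)^3 + (-1)^3*(k-1).
P(7) = (6)^3 - 6
= 216 - 6 = 210.

210


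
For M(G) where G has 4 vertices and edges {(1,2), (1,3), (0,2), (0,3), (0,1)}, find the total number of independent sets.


An independent set in a graphic matroid is an acyclic edge subset.
G has 4 vertices and 5 edges.
Enumerate all 2^5 = 32 subsets, checking for acyclicity.
Total independent sets = 24.

24


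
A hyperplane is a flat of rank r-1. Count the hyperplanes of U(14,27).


Hyperplanes of U(14,27) are flats of rank 13.
In a uniform matroid, these are exactly the (13)-element subsets.
Count = C(27,13) = 27! / (13! * 14!) = 20058300.

20058300


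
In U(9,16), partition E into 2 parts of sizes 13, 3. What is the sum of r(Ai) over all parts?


r(Ai) = min(|Ai|, 9) for each part.
Sum = min(13,9) + min(3,9)
    = 9 + 3
    = 12.

12


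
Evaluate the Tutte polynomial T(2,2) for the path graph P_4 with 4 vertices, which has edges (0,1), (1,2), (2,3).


A path on 4 vertices is a tree with 3 edges.
T(x,y) = x^(3) for any tree.
T(2,2) = 2^3 = 8.

8


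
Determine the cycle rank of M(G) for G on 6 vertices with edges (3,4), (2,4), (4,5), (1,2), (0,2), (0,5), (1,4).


Cycle rank (nullity) = |E| - r(M) = |E| - (|V| - c).
|E| = 7, |V| = 6, c = 1.
Nullity = 7 - (6 - 1) = 7 - 5 = 2.

2


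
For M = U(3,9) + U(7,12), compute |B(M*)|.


(M1+M2)* = M1* + M2*.
M1* = U(6,9), bases: C(9,6) = 84.
M2* = U(5,12), bases: C(12,5) = 792.
|B(M*)| = 84 * 792 = 66528.

66528


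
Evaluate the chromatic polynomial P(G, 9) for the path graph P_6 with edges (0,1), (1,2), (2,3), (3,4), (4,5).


P(P_6, k) = k * (k-1)^(5).
P(9) = 9 * 8^5 = 9 * 32768 = 294912.

294912


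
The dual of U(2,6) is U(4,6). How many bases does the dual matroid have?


The dual of U(r,n) is U(n-r, n) = U(4,6).
Bases of U(4,6) are all (4)-element subsets.
|B(M*)| = (6 choose 4) = 15.

15


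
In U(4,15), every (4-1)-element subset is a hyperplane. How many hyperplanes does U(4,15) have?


Hyperplanes of U(4,15) are flats of rank 3.
In a uniform matroid, these are exactly the (3)-element subsets.
Count = C(15,3) = 15! / (3! * 12!) = 455.

455


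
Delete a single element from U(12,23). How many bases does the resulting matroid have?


Deleting e from U(12,23) gives U(12,22) since n > r.
Bases of U(12,22) = C(22,12) = 22! / (12! * 10!) = 646646.

646646


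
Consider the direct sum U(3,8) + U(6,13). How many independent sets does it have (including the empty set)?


For a direct sum, |I(M1+M2)| = |I(M1)| * |I(M2)|.
|I(U(3,8))| = sum C(8,k) for k=0..3 = 93.
|I(U(6,13))| = sum C(13,k) for k=0..6 = 4096.
Total = 93 * 4096 = 380928.

380928


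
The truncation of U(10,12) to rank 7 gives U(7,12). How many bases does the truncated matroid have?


Truncating U(10,12) to rank 7 gives U(7,12).
Bases of U(7,12) are all 7-element subsets of 12 elements.
Number of bases = C(12,7) = 12! / (7! * 5!) = 792.

792


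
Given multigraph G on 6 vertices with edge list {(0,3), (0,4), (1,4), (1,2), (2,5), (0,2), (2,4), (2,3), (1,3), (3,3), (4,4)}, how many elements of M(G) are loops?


In a graphic matroid, a loop is a self-loop edge (u,u) with rank 0.
Examining all 11 edges for self-loops...
Self-loops found: (3,3), (4,4)
Number of loops = 2.

2


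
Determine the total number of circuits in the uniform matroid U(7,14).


In U(7,14), circuits are the (8)-element subsets.
Any set of 8 elements is dependent, and removing any one element gives
an independent set of size 7, so it is a minimal dependent set.
Number of circuits = (14 choose 8) = 3003.

3003


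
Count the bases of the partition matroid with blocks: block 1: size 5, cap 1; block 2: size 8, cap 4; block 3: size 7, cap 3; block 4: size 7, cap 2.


A basis picks exactly ci elements from block i.
Number of bases = product of C(|Si|, ci).
= C(5,1) * C(8,4) * C(7,3) * C(7,2)
= 5 * 70 * 35 * 21
= 257250.

257250


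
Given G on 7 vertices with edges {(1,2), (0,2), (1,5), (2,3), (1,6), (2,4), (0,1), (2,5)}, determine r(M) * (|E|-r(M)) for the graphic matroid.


r(M) = |V| - c = 7 - 1 = 6.
nullity = |E| - r(M) = 8 - 6 = 2.
Product = 6 * 2 = 12.

12


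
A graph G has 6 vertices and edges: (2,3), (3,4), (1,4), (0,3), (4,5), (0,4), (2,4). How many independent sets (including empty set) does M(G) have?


An independent set in a graphic matroid is an acyclic edge subset.
G has 6 vertices and 7 edges.
Enumerate all 2^7 = 128 subsets, checking for acyclicity.
Total independent sets = 96.

96


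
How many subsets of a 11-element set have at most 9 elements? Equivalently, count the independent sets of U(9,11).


Independent sets of U(9,11) are all subsets of size <= 9.
Count = C(11,0) + C(11,1) + C(11,2) + C(11,3) + C(11,4) + C(11,5) + C(11,6) + C(11,7) + C(11,8) + C(11,9)
     = 1 + 11 + 55 + 165 + 330 + 462 + 462 + 330 + 165 + 55
     = 2036.

2036


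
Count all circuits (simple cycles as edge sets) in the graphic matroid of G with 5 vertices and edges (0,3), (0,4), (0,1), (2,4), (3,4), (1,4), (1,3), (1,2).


A circuit in a graphic matroid = edge set of a simple cycle.
G has 5 vertices and 8 edges.
Enumerating all minimal edge subsets forming cycles...
Total circuits found: 12.

12


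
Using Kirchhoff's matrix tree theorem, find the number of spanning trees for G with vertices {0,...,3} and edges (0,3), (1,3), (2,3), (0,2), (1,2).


By Kirchhoff's matrix tree theorem, the number of spanning trees equals
the determinant of any cofactor of the Laplacian matrix L.
G has 4 vertices and 5 edges.
Computing the (3 x 3) cofactor determinant gives 8.

8


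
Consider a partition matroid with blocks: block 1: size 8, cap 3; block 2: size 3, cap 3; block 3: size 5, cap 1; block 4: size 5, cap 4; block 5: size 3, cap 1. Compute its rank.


Rank of a partition matroid = sum of min(|Si|, ci) for each block.
= min(8,3) + min(3,3) + min(5,1) + min(5,4) + min(3,1)
= 3 + 3 + 1 + 4 + 1
= 12.

12


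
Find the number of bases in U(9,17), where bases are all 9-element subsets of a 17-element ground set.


Bases of U(9,17) are all 9-element subsets of the 17-element ground set.
Number of bases = C(17,9).
C(17,9) = 24310.

24310


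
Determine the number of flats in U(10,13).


Flats of U(10,13): every subset of size < 10 is a flat, plus E itself.
Count = (13 choose 0) + (13 choose 1) + (13 choose 2) + (13 choose 3) + (13 choose 4) + (13 choose 5) + (13 choose 6) + (13 choose 7) + (13 choose 8) + (13 choose 9) + 1
     = 1 + 13 + 78 + 286 + 715 + 1287 + 1716 + 1716 + 1287 + 715 + 1
     = 7815.

7815


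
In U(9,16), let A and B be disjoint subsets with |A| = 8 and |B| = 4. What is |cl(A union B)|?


|A union B| = 8 + 4 = 12 (disjoint).
In U(9,16), cl(S) = S if |S| < 9, else cl(S) = E.
Since 12 >= 9, cl(A union B) = E.
|cl(A union B)| = 16.

16


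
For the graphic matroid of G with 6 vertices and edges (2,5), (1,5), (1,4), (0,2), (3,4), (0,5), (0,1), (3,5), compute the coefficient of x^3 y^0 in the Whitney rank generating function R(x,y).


R(x,y) = sum over A in 2^E of x^(r(E)-r(A)) * y^(|A|-r(A)).
G has 6 vertices, 8 edges. r(E) = 5.
Enumerate all 2^8 = 256 subsets.
Count subsets with r(E)-r(A)=3 and |A|-r(A)=0: 28.

28


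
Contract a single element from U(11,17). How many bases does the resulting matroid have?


Contracting e from U(11,17) gives U(10,16).
Bases of U(10,16) = (16 choose 10) = 8008.

8008


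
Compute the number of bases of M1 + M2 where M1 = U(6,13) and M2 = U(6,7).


Bases of a direct sum M1 + M2: |B| = |B(M1)| * |B(M2)|.
|B(U(6,13))| = C(13,6) = 1716.
|B(U(6,7))| = C(7,6) = 7.
Total bases = 1716 * 7 = 12012.

12012


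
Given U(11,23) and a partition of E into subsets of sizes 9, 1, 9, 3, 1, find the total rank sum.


r(Ai) = min(|Ai|, 11) for each part.
Sum = min(9,11) + min(1,11) + min(9,11) + min(3,11) + min(1,11)
    = 9 + 1 + 9 + 3 + 1
    = 23.

23


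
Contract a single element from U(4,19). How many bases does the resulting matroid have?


Contracting e from U(4,19) gives U(3,18).
Bases of U(3,18) = (18 choose 3) = 816.

816


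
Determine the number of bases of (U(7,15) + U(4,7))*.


(M1+M2)* = M1* + M2*.
M1* = U(8,15), bases: C(15,8) = 6435.
M2* = U(3,7), bases: C(7,3) = 35.
|B(M*)| = 6435 * 35 = 225225.

225225


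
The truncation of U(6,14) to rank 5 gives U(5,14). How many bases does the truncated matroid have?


Truncating U(6,14) to rank 5 gives U(5,14).
Bases of U(5,14) are all 5-element subsets of 14 elements.
Number of bases = C(14,5) = 2002.

2002


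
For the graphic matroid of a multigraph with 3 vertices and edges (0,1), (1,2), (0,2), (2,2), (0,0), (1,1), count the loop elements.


In a graphic matroid, a loop is a self-loop edge (u,u) with rank 0.
Examining all 6 edges for self-loops...
Self-loops found: (2,2), (0,0), (1,1)
Number of loops = 3.

3


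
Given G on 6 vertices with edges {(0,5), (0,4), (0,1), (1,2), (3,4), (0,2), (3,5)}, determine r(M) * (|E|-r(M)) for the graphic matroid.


r(M) = |V| - c = 6 - 1 = 5.
nullity = |E| - r(M) = 7 - 5 = 2.
Product = 5 * 2 = 10.

10


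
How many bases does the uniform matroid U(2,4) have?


Bases of U(2,4) are all 2-element subsets of the 4-element ground set.
Number of bases = C(4,2).
C(4,2) = 4! / (2! * 2!) = 6.

6


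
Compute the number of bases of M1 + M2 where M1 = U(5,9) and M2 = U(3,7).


Bases of a direct sum M1 + M2: |B| = |B(M1)| * |B(M2)|.
|B(U(5,9))| = C(9,5) = 126.
|B(U(3,7))| = C(7,3) = 35.
Total bases = 126 * 35 = 4410.

4410


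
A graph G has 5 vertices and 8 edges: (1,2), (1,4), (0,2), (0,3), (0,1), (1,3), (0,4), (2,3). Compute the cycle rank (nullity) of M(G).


Cycle rank (nullity) = |E| - r(M) = |E| - (|V| - c).
|E| = 8, |V| = 5, c = 1.
Nullity = 8 - (5 - 1) = 8 - 4 = 4.

4


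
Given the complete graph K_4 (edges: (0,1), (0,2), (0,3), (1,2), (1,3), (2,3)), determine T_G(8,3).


T(K_4; x,y) = x^3 + 3x^2 + 4xy + 2x + y^3 + 3y^2 + 2y.
Substituting x=8, y=3:
= 512 + 192 + 96 + 16 + 27 + 27 + 6
= 876.

876


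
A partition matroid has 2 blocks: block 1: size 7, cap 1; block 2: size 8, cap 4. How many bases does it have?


A basis picks exactly ci elements from block i.
Number of bases = product of C(|Si|, ci).
= C(7,1) * C(8,4)
= 7 * 70
= 490.

490


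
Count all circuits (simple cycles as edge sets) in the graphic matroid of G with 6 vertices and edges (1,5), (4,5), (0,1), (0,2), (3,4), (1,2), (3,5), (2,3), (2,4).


A circuit in a graphic matroid = edge set of a simple cycle.
G has 6 vertices and 9 edges.
Enumerating all minimal edge subsets forming cycles...
Total circuits found: 12.

12


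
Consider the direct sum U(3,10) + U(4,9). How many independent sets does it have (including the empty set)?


For a direct sum, |I(M1+M2)| = |I(M1)| * |I(M2)|.
|I(U(3,10))| = sum C(10,k) for k=0..3 = 176.
|I(U(4,9))| = sum C(9,k) for k=0..4 = 256.
Total = 176 * 256 = 45056.

45056


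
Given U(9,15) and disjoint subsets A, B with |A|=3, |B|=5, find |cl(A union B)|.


|A union B| = 3 + 5 = 8 (disjoint).
In U(9,15), cl(S) = S if |S| < 9, else cl(S) = E.
Since 8 < 9, cl(A union B) = A union B.
|cl(A union B)| = 8.

8


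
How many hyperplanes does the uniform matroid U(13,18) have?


Hyperplanes of U(13,18) are flats of rank 12.
In a uniform matroid, these are exactly the (12)-element subsets.
Count = C(18,12) = 18564.

18564


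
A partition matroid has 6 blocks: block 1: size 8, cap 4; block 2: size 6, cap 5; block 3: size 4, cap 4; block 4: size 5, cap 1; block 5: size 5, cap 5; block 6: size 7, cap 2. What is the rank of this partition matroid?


Rank of a partition matroid = sum of min(|Si|, ci) for each block.
= min(8,4) + min(6,5) + min(4,4) + min(5,1) + min(5,5) + min(7,2)
= 4 + 5 + 4 + 1 + 5 + 2
= 21.

21


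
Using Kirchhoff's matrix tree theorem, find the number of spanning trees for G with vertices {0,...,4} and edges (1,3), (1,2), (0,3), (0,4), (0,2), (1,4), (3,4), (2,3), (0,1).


By Kirchhoff's matrix tree theorem, the number of spanning trees equals
the determinant of any cofactor of the Laplacian matrix L.
G has 5 vertices and 9 edges.
Computing the (4 x 4) cofactor determinant gives 75.

75


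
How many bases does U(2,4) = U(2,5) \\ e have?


Deleting e from U(2,5) gives U(2,4) since n > r.
Bases of U(2,4) = C(4,2) = (4 * 3) / (1 * 2) = 6.

6


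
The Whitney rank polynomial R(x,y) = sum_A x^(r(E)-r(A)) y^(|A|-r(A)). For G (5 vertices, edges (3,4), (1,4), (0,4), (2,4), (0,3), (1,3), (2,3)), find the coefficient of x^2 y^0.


R(x,y) = sum over A in 2^E of x^(r(E)-r(A)) * y^(|A|-r(A)).
G has 5 vertices, 7 edges. r(E) = 4.
Enumerate all 2^7 = 128 subsets.
Count subsets with r(E)-r(A)=2 and |A|-r(A)=0: 21.

21


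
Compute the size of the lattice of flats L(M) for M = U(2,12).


Flats of U(2,12): every subset of size < 2 is a flat, plus E itself.
Count = (12 choose 0) + (12 choose 1) + 1
     = 1 + 12 + 1
     = 14.

14


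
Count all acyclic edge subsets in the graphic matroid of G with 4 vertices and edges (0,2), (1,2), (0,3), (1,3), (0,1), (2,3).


An independent set in a graphic matroid is an acyclic edge subset.
G has 4 vertices and 6 edges.
Enumerate all 2^6 = 64 subsets, checking for acyclicity.
Total independent sets = 38.

38


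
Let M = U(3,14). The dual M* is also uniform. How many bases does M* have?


The dual of U(r,n) is U(n-r, n) = U(11,14).
Bases of U(11,14) are all (11)-element subsets.
|B(M*)| = C(14,11) = 364.

364


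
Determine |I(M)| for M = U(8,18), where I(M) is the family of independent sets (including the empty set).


Independent sets of U(8,18) are all subsets of size <= 8.
Count = (18 choose 0) + (18 choose 1) + (18 choose 2) + (18 choose 3) + (18 choose 4) + (18 choose 5) + (18 choose 6) + (18 choose 7) + (18 choose 8)
     = 1 + 18 + 153 + 816 + 3060 + 8568 + 18564 + 31824 + 43758
     = 106762.

106762


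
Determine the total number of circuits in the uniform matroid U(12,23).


In U(12,23), circuits are the (13)-element subsets.
Any set of 13 elements is dependent, and removing any one element gives
an independent set of size 12, so it is a minimal dependent set.
Number of circuits = C(23,13) = 1144066.

1144066


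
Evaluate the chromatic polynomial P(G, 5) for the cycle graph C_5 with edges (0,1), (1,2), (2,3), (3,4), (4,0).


P(C_5, k) = (k-1)^5 + (-1)^5*(k-1).
P(5) = (4)^5 - 4
= 1024 - 4 = 1020.

1020


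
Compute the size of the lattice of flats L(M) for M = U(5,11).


Flats of U(5,11): every subset of size < 5 is a flat, plus E itself.
Count = (11 choose 0) + (11 choose 1) + (11 choose 2) + (11 choose 3) + (11 choose 4) + 1
     = 1 + 11 + 55 + 165 + 330 + 1
     = 563.

563


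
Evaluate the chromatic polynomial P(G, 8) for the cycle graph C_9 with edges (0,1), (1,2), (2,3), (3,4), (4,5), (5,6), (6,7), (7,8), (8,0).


P(C_9, k) = (k-1)^9 + (-1)^9*(k-1).
P(8) = (7)^9 - 7
= 40353607 - 7 = 40353600.

40353600


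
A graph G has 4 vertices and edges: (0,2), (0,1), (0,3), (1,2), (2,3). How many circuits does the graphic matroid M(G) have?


A circuit in a graphic matroid = edge set of a simple cycle.
G has 4 vertices and 5 edges.
Enumerating all minimal edge subsets forming cycles...
Total circuits found: 3.

3


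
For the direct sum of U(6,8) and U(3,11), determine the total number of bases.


Bases of a direct sum M1 + M2: |B| = |B(M1)| * |B(M2)|.
|B(U(6,8))| = C(8,6) = 28.
|B(U(3,11))| = C(11,3) = 165.
Total bases = 28 * 165 = 4620.

4620


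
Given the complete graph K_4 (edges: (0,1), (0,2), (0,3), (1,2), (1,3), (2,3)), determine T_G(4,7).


T(K_4; x,y) = x^3 + 3x^2 + 4xy + 2x + y^3 + 3y^2 + 2y.
Substituting x=4, y=7:
= 64 + 48 + 112 + 8 + 343 + 147 + 14
= 736.

736


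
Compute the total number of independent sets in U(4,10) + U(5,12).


For a direct sum, |I(M1+M2)| = |I(M1)| * |I(M2)|.
|I(U(4,10))| = sum C(10,k) for k=0..4 = 386.
|I(U(5,12))| = sum C(12,k) for k=0..5 = 1586.
Total = 386 * 1586 = 612196.

612196


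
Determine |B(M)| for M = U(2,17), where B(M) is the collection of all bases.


Bases of U(2,17) are all 2-element subsets of the 17-element ground set.
Number of bases = C(17,2).
C(17,2) = (17 * 16) / (1 * 2) = 136.

136


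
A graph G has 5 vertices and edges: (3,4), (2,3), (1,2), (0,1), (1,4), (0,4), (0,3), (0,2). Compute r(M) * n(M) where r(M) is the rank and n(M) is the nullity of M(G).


r(M) = |V| - c = 5 - 1 = 4.
nullity = |E| - r(M) = 8 - 4 = 4.
Product = 4 * 4 = 16.

16


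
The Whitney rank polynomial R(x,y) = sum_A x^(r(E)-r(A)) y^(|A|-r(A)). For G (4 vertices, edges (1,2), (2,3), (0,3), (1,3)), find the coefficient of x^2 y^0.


R(x,y) = sum over A in 2^E of x^(r(E)-r(A)) * y^(|A|-r(A)).
G has 4 vertices, 4 edges. r(E) = 3.
Enumerate all 2^4 = 16 subsets.
Count subsets with r(E)-r(A)=2 and |A|-r(A)=0: 4.

4


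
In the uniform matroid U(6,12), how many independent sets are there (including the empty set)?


Independent sets of U(6,12) are all subsets of size <= 6.
Count = C(12,0) + C(12,1) + C(12,2) + C(12,3) + C(12,4) + C(12,5) + C(12,6)
     = 1 + 12 + 66 + 220 + 495 + 792 + 924
     = 2510.

2510


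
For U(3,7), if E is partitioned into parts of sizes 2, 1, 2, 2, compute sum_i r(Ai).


r(Ai) = min(|Ai|, 3) for each part.
Sum = min(2,3) + min(1,3) + min(2,3) + min(2,3)
    = 2 + 1 + 2 + 2
    = 7.

7


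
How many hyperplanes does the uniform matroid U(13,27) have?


Hyperplanes of U(13,27) are flats of rank 12.
In a uniform matroid, these are exactly the (12)-element subsets.
Count = C(27,12) = 27! / (12! * 15!) = 17383860.

17383860


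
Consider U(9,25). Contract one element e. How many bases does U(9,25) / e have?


Contracting e from U(9,25) gives U(8,24).
Bases of U(8,24) = (24 choose 8) = 735471.

735471


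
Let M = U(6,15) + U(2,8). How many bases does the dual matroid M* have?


(M1+M2)* = M1* + M2*.
M1* = U(9,15), bases: C(15,9) = 5005.
M2* = U(6,8), bases: C(8,6) = 28.
|B(M*)| = 5005 * 28 = 140140.

140140


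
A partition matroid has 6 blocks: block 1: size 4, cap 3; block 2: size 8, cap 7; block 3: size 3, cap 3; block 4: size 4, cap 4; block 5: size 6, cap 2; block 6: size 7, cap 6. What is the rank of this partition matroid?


Rank of a partition matroid = sum of min(|Si|, ci) for each block.
= min(4,3) + min(8,7) + min(3,3) + min(4,4) + min(6,2) + min(7,6)
= 3 + 7 + 3 + 4 + 2 + 6
= 25.

25


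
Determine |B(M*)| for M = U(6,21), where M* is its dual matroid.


The dual of U(r,n) is U(n-r, n) = U(15,21).
Bases of U(15,21) are all (15)-element subsets.
|B(M*)| = (21 choose 15) = 54264.

54264


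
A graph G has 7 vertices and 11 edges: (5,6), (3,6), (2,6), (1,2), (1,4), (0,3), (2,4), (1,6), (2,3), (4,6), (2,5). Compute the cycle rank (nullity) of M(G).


Cycle rank (nullity) = |E| - r(M) = |E| - (|V| - c).
|E| = 11, |V| = 7, c = 1.
Nullity = 11 - (7 - 1) = 11 - 6 = 5.

5


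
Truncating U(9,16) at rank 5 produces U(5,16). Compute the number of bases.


Truncating U(9,16) to rank 5 gives U(5,16).
Bases of U(5,16) are all 5-element subsets of 16 elements.
Number of bases = C(16,5) = 4368.

4368


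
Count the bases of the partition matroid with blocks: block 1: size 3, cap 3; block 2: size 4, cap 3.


A basis picks exactly ci elements from block i.
Number of bases = product of C(|Si|, ci).
= C(3,3) * C(4,3)
= 1 * 4
= 4.

4


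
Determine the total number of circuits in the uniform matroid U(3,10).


In U(3,10), circuits are the (4)-element subsets.
Any set of 4 elements is dependent, and removing any one element gives
an independent set of size 3, so it is a minimal dependent set.
Number of circuits = C(10,4) = 10! / (4! * 6!) = 210.

210


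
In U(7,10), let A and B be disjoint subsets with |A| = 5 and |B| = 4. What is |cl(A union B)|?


|A union B| = 5 + 4 = 9 (disjoint).
In U(7,10), cl(S) = S if |S| < 7, else cl(S) = E.
Since 9 >= 7, cl(A union B) = E.
|cl(A union B)| = 10.

10


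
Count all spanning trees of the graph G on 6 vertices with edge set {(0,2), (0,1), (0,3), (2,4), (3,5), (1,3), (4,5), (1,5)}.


By Kirchhoff's matrix tree theorem, the number of spanning trees equals
the determinant of any cofactor of the Laplacian matrix L.
G has 6 vertices and 8 edges.
Computing the (5 x 5) cofactor determinant gives 32.

32


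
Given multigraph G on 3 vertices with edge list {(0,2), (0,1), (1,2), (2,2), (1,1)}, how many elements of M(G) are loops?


In a graphic matroid, a loop is a self-loop edge (u,u) with rank 0.
Examining all 5 edges for self-loops...
Self-loops found: (2,2), (1,1)
Number of loops = 2.

2


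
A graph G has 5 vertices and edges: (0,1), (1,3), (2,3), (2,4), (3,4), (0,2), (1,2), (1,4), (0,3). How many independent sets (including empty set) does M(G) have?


An independent set in a graphic matroid is an acyclic edge subset.
G has 5 vertices and 9 edges.
Enumerate all 2^9 = 512 subsets, checking for acyclicity.
Total independent sets = 198.

198


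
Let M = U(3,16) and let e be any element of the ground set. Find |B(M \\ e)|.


Deleting e from U(3,16) gives U(3,15) since n > r.
Bases of U(3,15) = (15 choose 3) = 455.

455


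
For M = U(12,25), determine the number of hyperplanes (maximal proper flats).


Hyperplanes of U(12,25) are flats of rank 11.
In a uniform matroid, these are exactly the (11)-element subsets.
Count = C(25,11) = 25! / (11! * 14!) = 4457400.

4457400


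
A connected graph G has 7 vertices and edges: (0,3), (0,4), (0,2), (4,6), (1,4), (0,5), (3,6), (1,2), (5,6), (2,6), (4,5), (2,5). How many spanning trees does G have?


By Kirchhoff's matrix tree theorem, the number of spanning trees equals
the determinant of any cofactor of the Laplacian matrix L.
G has 7 vertices and 12 edges.
Computing the (6 x 6) cofactor determinant gives 320.

320


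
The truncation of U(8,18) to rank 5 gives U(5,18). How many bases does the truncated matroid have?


Truncating U(8,18) to rank 5 gives U(5,18).
Bases of U(5,18) are all 5-element subsets of 18 elements.
Number of bases = C(18,5) = 8568.

8568


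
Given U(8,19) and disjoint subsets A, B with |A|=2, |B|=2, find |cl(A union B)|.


|A union B| = 2 + 2 = 4 (disjoint).
In U(8,19), cl(S) = S if |S| < 8, else cl(S) = E.
Since 4 < 8, cl(A union B) = A union B.
|cl(A union B)| = 4.

4


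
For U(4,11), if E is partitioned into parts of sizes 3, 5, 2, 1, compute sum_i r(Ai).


r(Ai) = min(|Ai|, 4) for each part.
Sum = min(3,4) + min(5,4) + min(2,4) + min(1,4)
    = 3 + 4 + 2 + 1
    = 10.

10


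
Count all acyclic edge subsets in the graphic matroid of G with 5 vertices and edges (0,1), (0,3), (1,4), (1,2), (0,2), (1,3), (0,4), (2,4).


An independent set in a graphic matroid is an acyclic edge subset.
G has 5 vertices and 8 edges.
Enumerate all 2^8 = 256 subsets, checking for acyclicity.
Total independent sets = 128.

128


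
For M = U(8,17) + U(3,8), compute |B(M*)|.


(M1+M2)* = M1* + M2*.
M1* = U(9,17), bases: C(17,9) = 24310.
M2* = U(5,8), bases: C(8,5) = 56.
|B(M*)| = 24310 * 56 = 1361360.

1361360


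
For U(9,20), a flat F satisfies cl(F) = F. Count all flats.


Flats of U(9,20): every subset of size < 9 is a flat, plus E itself.
Count = (20 choose 0) + (20 choose 1) + (20 choose 2) + (20 choose 3) + (20 choose 4) + (20 choose 5) + (20 choose 6) + (20 choose 7) + (20 choose 8) + 1
     = 1 + 20 + 190 + 1140 + 4845 + 15504 + 38760 + 77520 + 125970 + 1
     = 263951.

263951


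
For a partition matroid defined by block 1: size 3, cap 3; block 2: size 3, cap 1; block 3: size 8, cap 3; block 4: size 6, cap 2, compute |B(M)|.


A basis picks exactly ci elements from block i.
Number of bases = product of C(|Si|, ci).
= C(3,3) * C(3,1) * C(8,3) * C(6,2)
= 1 * 3 * 56 * 15
= 2520.

2520


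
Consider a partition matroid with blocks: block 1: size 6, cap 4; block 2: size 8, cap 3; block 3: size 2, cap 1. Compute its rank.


Rank of a partition matroid = sum of min(|Si|, ci) for each block.
= min(6,4) + min(8,3) + min(2,1)
= 4 + 3 + 1
= 8.

8


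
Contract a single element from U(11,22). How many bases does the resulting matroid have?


Contracting e from U(11,22) gives U(10,21).
Bases of U(10,21) = C(21,10) = 352716.

352716


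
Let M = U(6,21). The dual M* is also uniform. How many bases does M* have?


The dual of U(r,n) is U(n-r, n) = U(15,21).
Bases of U(15,21) are all (15)-element subsets.
|B(M*)| = C(21,15) = 54264.

54264


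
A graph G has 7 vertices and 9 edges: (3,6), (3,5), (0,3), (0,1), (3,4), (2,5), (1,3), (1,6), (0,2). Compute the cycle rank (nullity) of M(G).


Cycle rank (nullity) = |E| - r(M) = |E| - (|V| - c).
|E| = 9, |V| = 7, c = 1.
Nullity = 9 - (7 - 1) = 9 - 6 = 3.

3


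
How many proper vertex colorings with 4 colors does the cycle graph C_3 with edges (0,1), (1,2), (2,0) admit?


P(C_3, k) = (k-1)^3 + (-1)^3*(k-1).
P(4) = (3)^3 - 3
= 27 - 3 = 24.

24


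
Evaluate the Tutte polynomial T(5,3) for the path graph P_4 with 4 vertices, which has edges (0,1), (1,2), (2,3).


A path on 4 vertices is a tree with 3 edges.
T(x,y) = x^(3) for any tree.
T(5,3) = 5^3 = 125.

125


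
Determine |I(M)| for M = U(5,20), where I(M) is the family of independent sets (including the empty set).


Independent sets of U(5,20) are all subsets of size <= 5.
Count = (20 choose 0) + (20 choose 1) + (20 choose 2) + (20 choose 3) + (20 choose 4) + (20 choose 5)
     = 1 + 20 + 190 + 1140 + 4845 + 15504
     = 21700.

21700


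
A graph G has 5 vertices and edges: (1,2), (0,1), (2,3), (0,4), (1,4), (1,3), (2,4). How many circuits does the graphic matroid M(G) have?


A circuit in a graphic matroid = edge set of a simple cycle.
G has 5 vertices and 7 edges.
Enumerating all minimal edge subsets forming cycles...
Total circuits found: 6.

6


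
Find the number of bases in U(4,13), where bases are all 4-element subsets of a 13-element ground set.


Bases of U(4,13) are all 4-element subsets of the 13-element ground set.
Number of bases = C(13,4).
C(13,4) = 13! / (4! * 9!) = 715.

715


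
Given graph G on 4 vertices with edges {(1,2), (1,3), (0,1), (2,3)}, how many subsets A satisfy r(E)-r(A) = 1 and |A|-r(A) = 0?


R(x,y) = sum over A in 2^E of x^(r(E)-r(A)) * y^(|A|-r(A)).
G has 4 vertices, 4 edges. r(E) = 3.
Enumerate all 2^4 = 16 subsets.
Count subsets with r(E)-r(A)=1 and |A|-r(A)=0: 6.

6


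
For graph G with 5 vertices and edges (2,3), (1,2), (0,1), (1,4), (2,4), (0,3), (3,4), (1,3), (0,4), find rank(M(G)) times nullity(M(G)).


r(M) = |V| - c = 5 - 1 = 4.
nullity = |E| - r(M) = 9 - 4 = 5.
Product = 4 * 5 = 20.

20


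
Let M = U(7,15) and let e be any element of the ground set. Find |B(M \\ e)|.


Deleting e from U(7,15) gives U(7,14) since n > r.
Bases of U(7,14) = C(14,7) = 14! / (7! * 7!) = 3432.

3432


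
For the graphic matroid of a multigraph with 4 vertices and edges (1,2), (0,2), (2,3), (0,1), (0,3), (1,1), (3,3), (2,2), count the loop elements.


In a graphic matroid, a loop is a self-loop edge (u,u) with rank 0.
Examining all 8 edges for self-loops...
Self-loops found: (1,1), (3,3), (2,2)
Number of loops = 3.

3


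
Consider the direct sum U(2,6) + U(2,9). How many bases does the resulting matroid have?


Bases of a direct sum M1 + M2: |B| = |B(M1)| * |B(M2)|.
|B(U(2,6))| = C(6,2) = 15.
|B(U(2,9))| = C(9,2) = 36.
Total bases = 15 * 36 = 540.

540


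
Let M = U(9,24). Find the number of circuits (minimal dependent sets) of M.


In U(9,24), circuits are the (10)-element subsets.
Any set of 10 elements is dependent, and removing any one element gives
an independent set of size 9, so it is a minimal dependent set.
Number of circuits = (24 choose 10) = 1961256.

1961256


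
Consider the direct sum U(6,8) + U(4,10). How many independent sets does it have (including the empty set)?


For a direct sum, |I(M1+M2)| = |I(M1)| * |I(M2)|.
|I(U(6,8))| = sum C(8,k) for k=0..6 = 247.
|I(U(4,10))| = sum C(10,k) for k=0..4 = 386.
Total = 247 * 386 = 95342.

95342


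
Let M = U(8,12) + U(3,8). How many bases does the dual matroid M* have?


(M1+M2)* = M1* + M2*.
M1* = U(4,12), bases: C(12,4) = 495.
M2* = U(5,8), bases: C(8,5) = 56.
|B(M*)| = 495 * 56 = 27720.

27720


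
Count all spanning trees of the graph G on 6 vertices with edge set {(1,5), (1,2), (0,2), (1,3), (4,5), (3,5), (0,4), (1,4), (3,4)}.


By Kirchhoff's matrix tree theorem, the number of spanning trees equals
the determinant of any cofactor of the Laplacian matrix L.
G has 6 vertices and 9 edges.
Computing the (5 x 5) cofactor determinant gives 56.

56


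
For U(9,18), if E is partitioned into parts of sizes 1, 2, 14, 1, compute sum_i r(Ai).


r(Ai) = min(|Ai|, 9) for each part.
Sum = min(1,9) + min(2,9) + min(14,9) + min(1,9)
    = 1 + 2 + 9 + 1
    = 13.

13


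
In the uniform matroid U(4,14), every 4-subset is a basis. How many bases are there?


Bases of U(4,14) are all 4-element subsets of the 14-element ground set.
Number of bases = C(14,4).
(14 choose 4) = 1001.

1001


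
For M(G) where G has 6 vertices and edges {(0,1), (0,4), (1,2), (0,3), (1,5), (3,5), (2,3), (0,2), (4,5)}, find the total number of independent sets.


An independent set in a graphic matroid is an acyclic edge subset.
G has 6 vertices and 9 edges.
Enumerate all 2^9 = 512 subsets, checking for acyclicity.
Total independent sets = 306.

306


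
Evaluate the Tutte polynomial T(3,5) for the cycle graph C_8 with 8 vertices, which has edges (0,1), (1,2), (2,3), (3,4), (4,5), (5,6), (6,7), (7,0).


T(C_8; x,y) = x + x^2 + ... + x^(7) + y.
T(3,5) = 3^1 + 3^2 + 3^3 + 3^4 + 3^5 + 3^6 + 3^7 + 5
= 3 + 9 + 27 + 81 + 243 + 729 + 2187 + 5
= 3284.

3284


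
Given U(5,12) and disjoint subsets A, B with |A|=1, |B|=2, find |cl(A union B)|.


|A union B| = 1 + 2 = 3 (disjoint).
In U(5,12), cl(S) = S if |S| < 5, else cl(S) = E.
Since 3 < 5, cl(A union B) = A union B.
|cl(A union B)| = 3.

3


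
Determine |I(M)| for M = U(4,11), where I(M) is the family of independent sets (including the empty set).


Independent sets of U(4,11) are all subsets of size <= 4.
Count = C(11,0) + C(11,1) + C(11,2) + C(11,3) + C(11,4)
     = 1 + 11 + 55 + 165 + 330
     = 562.

562


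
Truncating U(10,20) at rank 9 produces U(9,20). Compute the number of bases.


Truncating U(10,20) to rank 9 gives U(9,20).
Bases of U(9,20) are all 9-element subsets of 20 elements.
Number of bases = C(20,9) = 167960.

167960


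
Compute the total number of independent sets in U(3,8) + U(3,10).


For a direct sum, |I(M1+M2)| = |I(M1)| * |I(M2)|.
|I(U(3,8))| = sum C(8,k) for k=0..3 = 93.
|I(U(3,10))| = sum C(10,k) for k=0..3 = 176.
Total = 93 * 176 = 16368.

16368


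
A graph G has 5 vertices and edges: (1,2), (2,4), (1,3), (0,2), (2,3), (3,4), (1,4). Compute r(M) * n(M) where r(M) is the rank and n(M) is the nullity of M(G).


r(M) = |V| - c = 5 - 1 = 4.
nullity = |E| - r(M) = 7 - 4 = 3.
Product = 4 * 3 = 12.

12


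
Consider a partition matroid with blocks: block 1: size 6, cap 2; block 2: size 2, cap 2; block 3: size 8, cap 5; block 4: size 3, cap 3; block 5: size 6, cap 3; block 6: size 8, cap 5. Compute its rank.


Rank of a partition matroid = sum of min(|Si|, ci) for each block.
= min(6,2) + min(2,2) + min(8,5) + min(3,3) + min(6,3) + min(8,5)
= 2 + 2 + 5 + 3 + 3 + 5
= 20.

20


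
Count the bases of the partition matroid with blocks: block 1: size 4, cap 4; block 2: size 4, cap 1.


A basis picks exactly ci elements from block i.
Number of bases = product of C(|Si|, ci).
= C(4,4) * C(4,1)
= 1 * 4
= 4.

4


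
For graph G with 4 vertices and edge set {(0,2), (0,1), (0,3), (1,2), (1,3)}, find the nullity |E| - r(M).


Cycle rank (nullity) = |E| - r(M) = |E| - (|V| - c).
|E| = 5, |V| = 4, c = 1.
Nullity = 5 - (4 - 1) = 5 - 3 = 2.

2


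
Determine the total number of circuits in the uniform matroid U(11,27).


In U(11,27), circuits are the (12)-element subsets.
Any set of 12 elements is dependent, and removing any one element gives
an independent set of size 11, so it is a minimal dependent set.
Number of circuits = C(27,12) = 17383860.

17383860


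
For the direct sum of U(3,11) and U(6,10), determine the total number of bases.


Bases of a direct sum M1 + M2: |B| = |B(M1)| * |B(M2)|.
|B(U(3,11))| = C(11,3) = 165.
|B(U(6,10))| = C(10,6) = 210.
Total bases = 165 * 210 = 34650.

34650


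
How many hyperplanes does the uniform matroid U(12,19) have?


Hyperplanes of U(12,19) are flats of rank 11.
In a uniform matroid, these are exactly the (11)-element subsets.
Count = C(19,11) = 19! / (11! * 8!) = 75582.

75582


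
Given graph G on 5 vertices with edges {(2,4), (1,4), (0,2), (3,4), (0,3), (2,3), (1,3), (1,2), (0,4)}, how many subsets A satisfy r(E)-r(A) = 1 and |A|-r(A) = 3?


R(x,y) = sum over A in 2^E of x^(r(E)-r(A)) * y^(|A|-r(A)).
G has 5 vertices, 9 edges. r(E) = 4.
Enumerate all 2^9 = 512 subsets.
Count subsets with r(E)-r(A)=1 and |A|-r(A)=3: 2.

2


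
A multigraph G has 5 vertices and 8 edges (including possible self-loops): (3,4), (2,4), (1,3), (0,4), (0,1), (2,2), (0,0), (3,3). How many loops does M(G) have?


In a graphic matroid, a loop is a self-loop edge (u,u) with rank 0.
Examining all 8 edges for self-loops...
Self-loops found: (2,2), (0,0), (3,3)
Number of loops = 3.

3


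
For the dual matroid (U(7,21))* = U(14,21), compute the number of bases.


The dual of U(r,n) is U(n-r, n) = U(14,21).
Bases of U(14,21) are all (14)-element subsets.
|B(M*)| = C(21,14) = 21! / (14! * 7!) = 116280.

116280


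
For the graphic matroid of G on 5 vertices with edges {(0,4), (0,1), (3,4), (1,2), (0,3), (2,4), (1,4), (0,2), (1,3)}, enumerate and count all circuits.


A circuit in a graphic matroid = edge set of a simple cycle.
G has 5 vertices and 9 edges.
Enumerating all minimal edge subsets forming cycles...
Total circuits found: 22.

22


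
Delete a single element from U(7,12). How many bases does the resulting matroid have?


Deleting e from U(7,12) gives U(7,11) since n > r.
Bases of U(7,11) = C(11,7) = 11! / (7! * 4!) = 330.

330


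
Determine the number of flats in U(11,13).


Flats of U(11,13): every subset of size < 11 is a flat, plus E itself.
Count = C(13,0) + C(13,1) + C(13,2) + C(13,3) + C(13,4) + C(13,5) + C(13,6) + C(13,7) + C(13,8) + C(13,9) + C(13,10) + 1
     = 1 + 13 + 78 + 286 + 715 + 1287 + 1716 + 1716 + 1287 + 715 + 286 + 1
     = 8101.

8101


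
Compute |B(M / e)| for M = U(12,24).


Contracting e from U(12,24) gives U(11,23).
Bases of U(11,23) = C(23,11) = 1352078.

1352078


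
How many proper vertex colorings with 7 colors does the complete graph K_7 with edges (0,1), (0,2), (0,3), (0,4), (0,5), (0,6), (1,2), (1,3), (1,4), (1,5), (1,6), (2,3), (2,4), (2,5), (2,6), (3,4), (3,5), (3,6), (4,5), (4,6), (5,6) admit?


P(K_7, k) = k(k-1)(k-2)...(k-6).
P(7) = (7) * (6) * (5) * (4) * (3) * (2) * (1) = 5040.

5040


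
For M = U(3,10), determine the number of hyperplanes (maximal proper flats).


Hyperplanes of U(3,10) are flats of rank 2.
In a uniform matroid, these are exactly the (2)-element subsets.
Count = C(10,2) = (10 * 9) / (1 * 2) = 45.

45


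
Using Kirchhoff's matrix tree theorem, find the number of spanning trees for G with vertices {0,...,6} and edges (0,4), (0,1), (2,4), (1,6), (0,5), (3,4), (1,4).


By Kirchhoff's matrix tree theorem, the number of spanning trees equals
the determinant of any cofactor of the Laplacian matrix L.
G has 7 vertices and 7 edges.
Computing the (6 x 6) cofactor determinant gives 3.

3


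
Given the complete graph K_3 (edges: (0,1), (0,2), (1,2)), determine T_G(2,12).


T(K_3; x,y) = x^2 + x + y.
T(2,12) = 4 + 2 + 12 = 18.

18


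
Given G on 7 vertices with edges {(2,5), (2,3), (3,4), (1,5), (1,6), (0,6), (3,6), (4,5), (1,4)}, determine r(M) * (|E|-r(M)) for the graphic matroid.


r(M) = |V| - c = 7 - 1 = 6.
nullity = |E| - r(M) = 9 - 6 = 3.
Product = 6 * 3 = 18.

18


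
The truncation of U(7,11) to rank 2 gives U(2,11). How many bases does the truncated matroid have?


Truncating U(7,11) to rank 2 gives U(2,11).
Bases of U(2,11) are all 2-element subsets of 11 elements.
Number of bases = (11 choose 2) = 55.

55


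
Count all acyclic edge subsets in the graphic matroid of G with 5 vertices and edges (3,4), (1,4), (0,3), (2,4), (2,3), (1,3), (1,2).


An independent set in a graphic matroid is an acyclic edge subset.
G has 5 vertices and 7 edges.
Enumerate all 2^7 = 128 subsets, checking for acyclicity.
Total independent sets = 76.

76


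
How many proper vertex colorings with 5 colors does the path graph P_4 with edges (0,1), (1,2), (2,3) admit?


P(P_4, k) = k * (k-1)^(3).
P(5) = 5 * 4^3 = 5 * 64 = 320.

320


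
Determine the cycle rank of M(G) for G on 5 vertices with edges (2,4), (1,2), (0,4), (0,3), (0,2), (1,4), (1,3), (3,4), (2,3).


Cycle rank (nullity) = |E| - r(M) = |E| - (|V| - c).
|E| = 9, |V| = 5, c = 1.
Nullity = 9 - (5 - 1) = 9 - 4 = 5.

5


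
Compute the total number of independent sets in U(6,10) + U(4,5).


For a direct sum, |I(M1+M2)| = |I(M1)| * |I(M2)|.
|I(U(6,10))| = sum C(10,k) for k=0..6 = 848.
|I(U(4,5))| = sum C(5,k) for k=0..4 = 31.
Total = 848 * 31 = 26288.

26288


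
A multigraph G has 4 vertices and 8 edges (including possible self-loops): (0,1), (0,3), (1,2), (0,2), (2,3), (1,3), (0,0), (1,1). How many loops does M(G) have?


In a graphic matroid, a loop is a self-loop edge (u,u) with rank 0.
Examining all 8 edges for self-loops...
Self-loops found: (0,0), (1,1)
Number of loops = 2.

2


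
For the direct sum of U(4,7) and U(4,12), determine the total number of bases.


Bases of a direct sum M1 + M2: |B| = |B(M1)| * |B(M2)|.
|B(U(4,7))| = C(7,4) = 35.
|B(U(4,12))| = C(12,4) = 495.
Total bases = 35 * 495 = 17325.

17325


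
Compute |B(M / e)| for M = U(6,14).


Contracting e from U(6,14) gives U(5,13).
Bases of U(5,13) = C(13,5) = 1287.

1287


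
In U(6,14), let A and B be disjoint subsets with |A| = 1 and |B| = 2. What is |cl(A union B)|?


|A union B| = 1 + 2 = 3 (disjoint).
In U(6,14), cl(S) = S if |S| < 6, else cl(S) = E.
Since 3 < 6, cl(A union B) = A union B.
|cl(A union B)| = 3.

3


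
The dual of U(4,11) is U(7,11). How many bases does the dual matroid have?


The dual of U(r,n) is U(n-r, n) = U(7,11).
Bases of U(7,11) are all (7)-element subsets.
|B(M*)| = (11 choose 7) = 330.

330


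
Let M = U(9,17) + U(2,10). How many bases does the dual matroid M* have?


(M1+M2)* = M1* + M2*.
M1* = U(8,17), bases: C(17,8) = 24310.
M2* = U(8,10), bases: C(10,8) = 45.
|B(M*)| = 24310 * 45 = 1093950.

1093950


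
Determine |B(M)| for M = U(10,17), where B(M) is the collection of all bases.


Bases of U(10,17) are all 10-element subsets of the 17-element ground set.
Number of bases = C(17,10).
C(17,10) = 17! / (10! * 7!) = 19448.

19448
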